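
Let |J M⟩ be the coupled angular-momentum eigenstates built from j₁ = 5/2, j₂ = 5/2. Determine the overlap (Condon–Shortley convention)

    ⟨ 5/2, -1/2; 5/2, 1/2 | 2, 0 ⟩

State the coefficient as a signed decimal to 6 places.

+√(4/21) = +0.436436

triangle: 3!*2!*2!/8! = 24/40320
(j±m)!: 2!*3!*3!*2!*2!*2! = 576
prefactor² = (2J+1)*Δ*N² = 12/7
  k=1: −1/(1!*2!*2!*2!*0!*0!) = -1/8
  k=2: +1/(2!*1!*1!*1!*1!*1!) = 1/2
  k=3: −1/(3!*0!*0!*0!*2!*2!) = -1/24
Σ = 1/3  ⇒  CG² = 12/7*1/3² = 4/21
CG = +√(4/21) = +0.436436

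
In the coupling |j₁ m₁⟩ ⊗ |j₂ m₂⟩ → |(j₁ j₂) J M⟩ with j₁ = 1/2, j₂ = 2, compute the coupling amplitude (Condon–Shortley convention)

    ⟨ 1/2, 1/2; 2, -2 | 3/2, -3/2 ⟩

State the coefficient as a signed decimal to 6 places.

√[4·1!0!3!/5! · 1!0!0!4!0!3!] = √(144/5)
  +(−1)^0/∏(0,1,0,0,0,3)! = 1/6  (running 1/6)
⟨..|..⟩ = √(144/5)·(1/6) = +0.894427

+0.894427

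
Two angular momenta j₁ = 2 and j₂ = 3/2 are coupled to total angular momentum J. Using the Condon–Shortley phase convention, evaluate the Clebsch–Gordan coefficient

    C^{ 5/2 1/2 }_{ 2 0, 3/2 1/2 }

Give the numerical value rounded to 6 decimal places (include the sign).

j₁+j₂−J=1  J+j₁−j₂=3  J−j₁+j₂=2  j₁+j₂+J+1=7
(j₁±m₁, j₂±m₂, J±M) = (2,2,2,1,3,2)
P² = 48/35
sum k=0..1:
  [0] +1/4 = 1/4
  [1] −1/2 = -1/2
S = -1/4
C² = P²·S² = 3/35 ; C = -0.292770

-0.292770  (= −√(3/35))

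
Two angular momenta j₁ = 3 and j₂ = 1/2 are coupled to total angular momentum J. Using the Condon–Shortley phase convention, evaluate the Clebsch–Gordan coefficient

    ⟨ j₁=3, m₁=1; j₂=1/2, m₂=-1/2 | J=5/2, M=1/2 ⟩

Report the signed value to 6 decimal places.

+0.755929  (= +√(4/7))

√[6·1!5!0!/7! · 4!2!0!1!3!2!] = √(576/7)
  +(−1)^0/∏(0,1,2,0,3,0)! = 1/12  (running 1/12)
⟨..|..⟩ = √(576/7)·(1/12) = +0.755929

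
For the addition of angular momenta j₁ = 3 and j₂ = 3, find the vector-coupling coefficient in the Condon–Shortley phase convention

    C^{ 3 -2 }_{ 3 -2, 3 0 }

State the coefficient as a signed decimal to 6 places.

triangle: 3!×3!×3!/10! = 216/3628800
(j±m)!: 1!×5!×3!×3!×1!×5! = 518400
prefactor² = (2J+1)×Δ×N² = 216
  k=2: +1/(2!×1!×3!×1!×0!×2!) = 1/24
  k=3: −1/(3!×0!×2!×0!×1!×3!) = -1/72
Σ = 1/36  ⇒  CG² = 216×1/36² = 1/6
CG = +√(1/6) = +0.408248

+0.408248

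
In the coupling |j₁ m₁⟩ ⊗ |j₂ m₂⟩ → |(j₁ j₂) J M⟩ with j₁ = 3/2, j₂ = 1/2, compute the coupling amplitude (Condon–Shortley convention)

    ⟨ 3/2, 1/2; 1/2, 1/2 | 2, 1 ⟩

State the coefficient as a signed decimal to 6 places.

√[5·0!3!1!/5! · 2!1!1!0!3!1!] = √(3)
  +(−1)^0/∏(0,0,1,1,2,0)! = 1/2  (running 1/2)
⟨..|..⟩ = √(3)·(1/2) = +0.866025

+√(3/4) ≈ +0.866025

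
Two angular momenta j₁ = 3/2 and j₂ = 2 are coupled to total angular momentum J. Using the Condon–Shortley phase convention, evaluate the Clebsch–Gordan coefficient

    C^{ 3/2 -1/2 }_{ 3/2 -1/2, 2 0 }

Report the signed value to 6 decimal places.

-0.447214

√[4·2!1!2!/6! · 1!2!2!2!1!2!] = √(16/45)
  +(−1)^1/∏(1,1,1,1,0,1)! = -1  (running -1)
  +(−1)^2/∏(2,0,0,0,1,2)! = 1/4  (running -3/4)
⟨..|..⟩ = √(16/45)·(-3/4) = -0.447214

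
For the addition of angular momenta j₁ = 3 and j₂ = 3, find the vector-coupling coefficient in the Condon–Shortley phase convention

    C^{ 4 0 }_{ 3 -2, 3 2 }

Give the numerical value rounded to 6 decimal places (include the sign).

√[9·2!4!4!/11! · 1!5!5!1!4!4!] = √(165888/77)
  +(−1)^1/∏(1,1,4,4,0,0)! = -1/576  (running -1/576)
  +(−1)^2/∏(2,0,3,3,1,1)! = 1/72  (running 7/576)
⟨..|..⟩ = √(165888/77)·(7/576) = +0.564076

+0.564076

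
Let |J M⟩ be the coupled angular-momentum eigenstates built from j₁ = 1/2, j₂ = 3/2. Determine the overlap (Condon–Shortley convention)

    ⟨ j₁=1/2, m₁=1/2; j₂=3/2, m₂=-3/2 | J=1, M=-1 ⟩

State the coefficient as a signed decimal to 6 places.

+√(3/4) ≈ +0.866025

√[3·1!0!2!/4! · 1!0!0!3!0!2!] = √(3)
  +(−1)^0/∏(0,1,0,0,0,2)! = 1/2  (running 1/2)
⟨..|..⟩ = √(3)·(1/2) = +0.866025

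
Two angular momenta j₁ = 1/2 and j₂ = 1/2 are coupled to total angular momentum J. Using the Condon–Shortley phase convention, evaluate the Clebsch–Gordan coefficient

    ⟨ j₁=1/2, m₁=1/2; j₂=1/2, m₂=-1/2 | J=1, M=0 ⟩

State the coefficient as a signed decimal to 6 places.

+√(1/2) = +0.707107

√[3·0!1!1!/3! · 1!0!0!1!1!1!] = √(1/2)
  +(−1)^0/∏(0,0,0,0,1,1)! = 1  (running 1)
⟨..|..⟩ = √(1/2)·(1) = +0.707107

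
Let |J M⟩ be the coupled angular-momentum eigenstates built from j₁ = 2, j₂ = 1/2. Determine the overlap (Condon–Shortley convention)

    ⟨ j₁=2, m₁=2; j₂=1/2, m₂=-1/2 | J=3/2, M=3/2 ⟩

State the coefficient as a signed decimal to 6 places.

+0.894427

triangle: 1!×3!×0!/5! = 6/120
(j±m)!: 4!×0!×0!×1!×3!×0! = 144
prefactor² = (2J+1)×Δ×N² = 144/5
  k=0: +1/(0!×1!×0!×0!×3!×0!) = 1/6
Σ = 1/6  ⇒  CG² = 144/5×1/6² = 4/5
CG = +√(4/5) = +0.894427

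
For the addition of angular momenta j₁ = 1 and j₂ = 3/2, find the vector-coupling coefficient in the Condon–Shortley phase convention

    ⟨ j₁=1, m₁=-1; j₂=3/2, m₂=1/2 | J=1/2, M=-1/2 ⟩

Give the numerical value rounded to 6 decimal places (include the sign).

+√(1/6) = +0.408248

√[2·2!0!1!/4! · 0!2!2!1!0!1!] = √(2/3)
  +(−1)^2/∏(2,0,0,0,0,1)! = 1/2  (running 1/2)
⟨..|..⟩ = √(2/3)·(1/2) = +0.408248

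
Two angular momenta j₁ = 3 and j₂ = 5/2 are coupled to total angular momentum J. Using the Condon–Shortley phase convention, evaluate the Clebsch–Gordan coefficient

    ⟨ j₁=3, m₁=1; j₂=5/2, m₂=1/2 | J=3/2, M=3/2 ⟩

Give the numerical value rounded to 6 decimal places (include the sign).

√[4·4!2!1!/8! · 4!2!3!2!3!0!] = √(576/35)
  +(−1)^2/∏(2,2,0,1,2,0)! = 1/8  (running 1/8)
⟨..|..⟩ = √(576/35)·(1/8) = +0.507093

+0.507093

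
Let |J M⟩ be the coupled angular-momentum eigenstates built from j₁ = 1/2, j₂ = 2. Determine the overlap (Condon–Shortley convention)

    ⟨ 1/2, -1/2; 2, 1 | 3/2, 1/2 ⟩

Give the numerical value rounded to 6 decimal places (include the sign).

triangle: 1!·0!·3!/5! = 6/120
(j±m)!: 0!·1!·3!·1!·2!·1! = 12
prefactor² = (2J+1)·Δ·N² = 12/5
  k=1: −1/(1!·0!·0!·2!·0!·1!) = -1/2
Σ = -1/2  ⇒  CG² = 12/5·(-1/2)² = 3/5
CG = −√(3/5) = -0.774597

-0.774597  (= −√(3/5))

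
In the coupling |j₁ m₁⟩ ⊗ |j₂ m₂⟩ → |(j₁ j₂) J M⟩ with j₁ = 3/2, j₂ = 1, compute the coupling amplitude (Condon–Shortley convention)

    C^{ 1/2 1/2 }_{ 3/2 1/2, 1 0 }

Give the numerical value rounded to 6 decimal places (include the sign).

−√(1/3) ≈ -0.577350

√[2·2!1!0!/4! · 2!1!1!1!1!0!] = √(1/3)
  +(−1)^1/∏(1,1,0,0,1,0)! = -1  (running -1)
⟨..|..⟩ = √(1/3)·(-1) = -0.577350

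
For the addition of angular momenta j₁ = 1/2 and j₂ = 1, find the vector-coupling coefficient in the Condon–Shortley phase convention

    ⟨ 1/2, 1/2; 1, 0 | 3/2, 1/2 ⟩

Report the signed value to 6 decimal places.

j₁+j₂−J=0  J+j₁−j₂=1  J−j₁+j₂=2  j₁+j₂+J+1=4
(j₁±m₁, j₂±m₂, J±M) = (1,0,1,1,2,1)
P² = 2/3
sum k=0..0:
  [0] +1/1 = 1
S = 1
C² = P²·S² = 2/3 ; C = +0.816497

+0.816497  (= +√(2/3))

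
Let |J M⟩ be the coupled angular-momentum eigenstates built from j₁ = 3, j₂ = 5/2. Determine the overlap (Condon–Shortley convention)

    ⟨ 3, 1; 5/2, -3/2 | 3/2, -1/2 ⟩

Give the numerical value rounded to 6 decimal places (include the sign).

−√(7/30) = -0.483046

triangle: 4!·2!·1!/8! = 48/40320
(j±m)!: 4!·2!·1!·4!·1!·2! = 2304
prefactor² = (2J+1)·Δ·N² = 384/35
  k=0: +1/(0!·4!·2!·1!·0!·0!) = 1/48
  k=1: −1/(1!·3!·1!·0!·1!·1!) = -1/6
Σ = -7/48  ⇒  CG² = 384/35·(-7/48)² = 7/30
CG = −√(7/30) = -0.483046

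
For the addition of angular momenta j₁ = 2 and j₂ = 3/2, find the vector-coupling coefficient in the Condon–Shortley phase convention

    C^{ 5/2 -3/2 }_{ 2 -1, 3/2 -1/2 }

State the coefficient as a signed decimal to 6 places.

−√(1/35) ≈ -0.169031

triangle: 1!*3!*2!/7! = 12/5040
(j±m)!: 1!*3!*1!*2!*1!*4! = 288
prefactor² = (2J+1)*Δ*N² = 144/35
  k=0: +1/(0!*1!*3!*1!*0!*1!) = 1/6
  k=1: −1/(1!*0!*2!*0!*1!*2!) = -1/4
Σ = -1/12  ⇒  CG² = 144/35*(-1/12)² = 1/35
CG = −√(1/35) = -0.169031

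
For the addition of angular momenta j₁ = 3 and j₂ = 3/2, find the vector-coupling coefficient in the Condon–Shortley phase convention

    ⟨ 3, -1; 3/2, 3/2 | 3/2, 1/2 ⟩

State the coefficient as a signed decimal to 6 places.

triangle: 3!×3!×0!/7! = 36/5040
(j±m)!: 2!×4!×3!×0!×2!×1! = 576
prefactor² = (2J+1)×Δ×N² = 576/35
  k=3: −1/(3!×0!×1!×0!×2!×0!) = -1/12
Σ = -1/12  ⇒  CG² = 576/35×(-1/12)² = 4/35
CG = −√(4/35) = -0.338062

−√(4/35) = -0.338062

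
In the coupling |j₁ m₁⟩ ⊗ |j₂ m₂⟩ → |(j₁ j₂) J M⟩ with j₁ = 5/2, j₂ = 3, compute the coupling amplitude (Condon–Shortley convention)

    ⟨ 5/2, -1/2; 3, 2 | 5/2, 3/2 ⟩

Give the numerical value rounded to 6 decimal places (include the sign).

+√(1/14) = +0.267261

√[6·3!2!3!/9! · 2!3!5!1!4!1!] = √(288/7)
  +(−1)^2/∏(2,1,1,3,1,0)! = 1/12  (running 1/12)
  +(−1)^3/∏(3,0,0,2,2,1)! = -1/24  (running 1/24)
⟨..|..⟩ = √(288/7)·(1/24) = +0.267261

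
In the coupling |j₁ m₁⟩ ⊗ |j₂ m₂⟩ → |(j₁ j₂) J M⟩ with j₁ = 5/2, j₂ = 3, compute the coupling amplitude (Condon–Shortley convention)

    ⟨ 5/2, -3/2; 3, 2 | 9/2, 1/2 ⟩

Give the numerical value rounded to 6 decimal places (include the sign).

−√(361/1386) = -0.510355

j₁+j₂−J=1  J+j₁−j₂=4  J−j₁+j₂=5  j₁+j₂+J+1=11
(j₁±m₁, j₂±m₂, J±M) = (1,4,5,1,5,4)
P² = 460800/77
sum k=0..1:
  [0] +1/2880 = 1/2880
  [1] −1/144 = -1/144
S = -19/2880
C² = P²·S² = 361/1386 ; C = -0.510355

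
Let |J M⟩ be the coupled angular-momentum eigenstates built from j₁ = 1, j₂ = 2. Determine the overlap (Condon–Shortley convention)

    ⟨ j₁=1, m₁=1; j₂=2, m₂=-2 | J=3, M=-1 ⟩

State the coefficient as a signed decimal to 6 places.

+√(1/15) = +0.258199

j₁+j₂−J=0  J+j₁−j₂=2  J−j₁+j₂=4  j₁+j₂+J+1=7
(j₁±m₁, j₂±m₂, J±M) = (2,0,0,4,2,4)
P² = 768/5
sum k=0..0:
  [0] +1/48 = 1/48
S = 1/48
C² = P²·S² = 1/15 ; C = +0.258199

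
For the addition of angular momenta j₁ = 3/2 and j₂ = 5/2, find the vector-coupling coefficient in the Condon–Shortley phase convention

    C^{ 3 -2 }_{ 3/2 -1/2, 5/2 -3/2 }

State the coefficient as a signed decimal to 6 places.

+√(1/12) ≈ +0.288675

√[7·1!2!4!/8! · 1!2!1!4!1!5!] = √(48)
  +(−1)^0/∏(0,1,2,1,0,3)! = 1/12  (running 1/12)
  +(−1)^1/∏(1,0,1,0,1,4)! = -1/24  (running 1/24)
⟨..|..⟩ = √(48)·(1/24) = +0.288675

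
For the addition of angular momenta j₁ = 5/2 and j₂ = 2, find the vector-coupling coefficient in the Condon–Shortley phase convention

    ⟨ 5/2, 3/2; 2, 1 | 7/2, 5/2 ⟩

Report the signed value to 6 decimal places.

j₁+j₂−J=1  J+j₁−j₂=4  J−j₁+j₂=3  j₁+j₂+J+1=9
(j₁±m₁, j₂±m₂, J±M) = (4,1,3,1,6,1)
P² = 2304/7
sum k=0..1:
  [0] +1/36 = 1/36
  [1] −1/48 = -1/48
S = 1/144
C² = P²·S² = 1/63 ; C = +0.125988

+0.125988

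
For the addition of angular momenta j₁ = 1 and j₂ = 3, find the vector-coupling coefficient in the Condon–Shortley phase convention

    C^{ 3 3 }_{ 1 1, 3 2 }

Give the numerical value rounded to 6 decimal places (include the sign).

√[7·1!1!5!/8! · 2!0!5!1!6!0!] = √(3600)
  +(−1)^0/∏(0,1,0,5,1,0)! = 1/120  (running 1/120)
⟨..|..⟩ = √(3600)·(1/120) = +0.500000

+0.500000  (= +√(1/4))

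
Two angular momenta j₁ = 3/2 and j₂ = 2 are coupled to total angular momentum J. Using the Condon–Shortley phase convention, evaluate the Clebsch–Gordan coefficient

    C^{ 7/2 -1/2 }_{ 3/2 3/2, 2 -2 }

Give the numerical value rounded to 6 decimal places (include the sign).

√[8·0!3!4!/8! · 3!0!0!4!3!4!] = √(20736/35)
  +(−1)^0/∏(0,0,0,0,3,4)! = 1/144  (running 1/144)
⟨..|..⟩ = √(20736/35)·(1/144) = +0.169031

+0.169031  (= +√(1/35))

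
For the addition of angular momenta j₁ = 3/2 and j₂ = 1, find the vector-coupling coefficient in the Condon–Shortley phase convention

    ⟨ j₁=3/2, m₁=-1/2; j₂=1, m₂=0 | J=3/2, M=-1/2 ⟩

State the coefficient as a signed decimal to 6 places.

-0.258199  (= −√(1/15))

triangle: 1!*2!*1!/5! = 2/120
(j±m)!: 1!*2!*1!*1!*1!*2! = 4
prefactor² = (2J+1)*Δ*N² = 4/15
  k=0: +1/(0!*1!*2!*1!*0!*0!) = 1/2
  k=1: −1/(1!*0!*1!*0!*1!*1!) = -1
Σ = -1/2  ⇒  CG² = 4/15*(-1/2)² = 1/15
CG = −√(1/15) = -0.258199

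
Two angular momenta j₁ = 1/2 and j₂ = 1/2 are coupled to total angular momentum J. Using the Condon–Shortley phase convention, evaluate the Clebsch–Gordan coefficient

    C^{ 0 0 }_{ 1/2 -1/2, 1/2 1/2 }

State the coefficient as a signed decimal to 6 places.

√[1·1!0!0!/2! · 0!1!1!0!0!0!] = √(1/2)
  +(−1)^1/∏(1,0,0,0,0,0)! = -1  (running -1)
⟨..|..⟩ = √(1/2)·(-1) = -0.707107

−√(1/2) = -0.707107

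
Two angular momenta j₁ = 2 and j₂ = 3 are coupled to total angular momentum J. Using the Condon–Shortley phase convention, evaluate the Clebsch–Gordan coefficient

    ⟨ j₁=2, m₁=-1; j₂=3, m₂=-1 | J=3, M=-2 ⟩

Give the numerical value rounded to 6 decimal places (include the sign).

-0.500000  (= −√(1/4))

triangle: 2!*2!*4!/9! = 96/362880
(j±m)!: 1!*3!*2!*4!*1!*5! = 34560
prefactor² = (2J+1)*Δ*N² = 64
  k=1: −1/(1!*1!*2!*1!*0!*3!) = -1/12
  k=2: +1/(2!*0!*1!*0!*1!*4!) = 1/48
Σ = -1/16  ⇒  CG² = 64*(-1/16)² = 1/4
CG = −√(1/4) = -0.500000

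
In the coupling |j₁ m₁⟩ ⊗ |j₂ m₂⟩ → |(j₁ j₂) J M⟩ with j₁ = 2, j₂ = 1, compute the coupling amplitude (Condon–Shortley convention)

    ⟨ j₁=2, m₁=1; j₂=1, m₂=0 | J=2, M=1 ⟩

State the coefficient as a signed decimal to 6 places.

j₁+j₂−J=1  J+j₁−j₂=3  J−j₁+j₂=1  j₁+j₂+J+1=6
(j₁±m₁, j₂±m₂, J±M) = (3,1,1,1,3,1)
P² = 3/2
sum k=0..1:
  [0] +1/2 = 1/2
  [1] −1/6 = -1/6
S = 1/3
C² = P²·S² = 1/6 ; C = +0.408248

+√(1/6) = +0.408248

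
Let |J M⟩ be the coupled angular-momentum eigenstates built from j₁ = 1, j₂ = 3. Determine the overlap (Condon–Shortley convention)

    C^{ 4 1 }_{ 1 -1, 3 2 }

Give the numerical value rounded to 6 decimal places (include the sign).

triangle: 0!·2!·6!/9! = 1440/362880
(j±m)!: 0!·2!·5!·1!·5!·3! = 172800
prefactor² = (2J+1)·Δ·N² = 43200/7
  k=0: +1/(0!·0!·2!·5!·0!·1!) = 1/240
Σ = 1/240  ⇒  CG² = 43200/7·1/240² = 3/28
CG = +√(3/28) = +0.327327

+0.327327  (= +√(3/28))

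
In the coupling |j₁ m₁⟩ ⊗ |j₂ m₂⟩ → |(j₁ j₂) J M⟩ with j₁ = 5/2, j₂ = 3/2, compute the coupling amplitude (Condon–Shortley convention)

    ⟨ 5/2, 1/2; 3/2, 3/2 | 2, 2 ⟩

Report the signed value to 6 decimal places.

triangle: 2!×3!×1!/7! = 12/5040
(j±m)!: 3!×2!×3!×0!×4!×0! = 1728
prefactor² = (2J+1)×Δ×N² = 144/7
  k=2: +1/(2!×0!×0!×1!×3!×0!) = 1/12
Σ = 1/12  ⇒  CG² = 144/7×1/12² = 1/7
CG = +√(1/7) = +0.377964

+0.377964  (= +√(1/7))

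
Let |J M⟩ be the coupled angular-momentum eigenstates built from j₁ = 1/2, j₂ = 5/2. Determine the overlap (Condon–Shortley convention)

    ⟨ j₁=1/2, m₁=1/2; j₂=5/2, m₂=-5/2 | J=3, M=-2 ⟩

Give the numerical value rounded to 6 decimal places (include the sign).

+0.408248  (= +√(1/6))

j₁+j₂−J=0  J+j₁−j₂=1  J−j₁+j₂=5  j₁+j₂+J+1=7
(j₁±m₁, j₂±m₂, J±M) = (1,0,0,5,1,5)
P² = 2400
sum k=0..0:
  [0] +1/120 = 1/120
S = 1/120
C² = P²·S² = 1/6 ; C = +0.408248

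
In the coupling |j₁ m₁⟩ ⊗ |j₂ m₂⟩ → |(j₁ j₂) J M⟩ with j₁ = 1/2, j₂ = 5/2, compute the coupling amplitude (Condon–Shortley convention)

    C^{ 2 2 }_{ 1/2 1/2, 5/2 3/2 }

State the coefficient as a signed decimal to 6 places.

j₁+j₂−J=1  J+j₁−j₂=0  J−j₁+j₂=4  j₁+j₂+J+1=6
(j₁±m₁, j₂±m₂, J±M) = (1,0,4,1,4,0)
P² = 96
sum k=0..0:
  [0] +1/24 = 1/24
S = 1/24
C² = P²·S² = 1/6 ; C = +0.408248

+0.408248  (= +√(1/6))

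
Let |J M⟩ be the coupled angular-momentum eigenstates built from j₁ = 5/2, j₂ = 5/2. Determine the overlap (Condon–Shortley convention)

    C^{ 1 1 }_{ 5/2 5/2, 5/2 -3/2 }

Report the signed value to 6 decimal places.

j₁+j₂−J=4  J+j₁−j₂=1  J−j₁+j₂=1  j₁+j₂+J+1=7
(j₁±m₁, j₂±m₂, J±M) = (5,0,1,4,2,0)
P² = 576/7
sum k=0..0:
  [0] +1/24 = 1/24
S = 1/24
C² = P²·S² = 1/7 ; C = +0.377964

+√(1/7) = +0.377964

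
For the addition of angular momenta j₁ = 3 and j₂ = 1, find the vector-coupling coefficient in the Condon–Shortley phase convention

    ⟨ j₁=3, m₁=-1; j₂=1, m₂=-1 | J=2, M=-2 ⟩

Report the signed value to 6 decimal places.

triangle: 2!×4!×0!/7! = 48/5040
(j±m)!: 2!×4!×0!×2!×0!×4! = 2304
prefactor² = (2J+1)×Δ×N² = 768/7
  k=0: +1/(0!×2!×4!×0!×0!×0!) = 1/48
Σ = 1/48  ⇒  CG² = 768/7×1/48² = 1/21
CG = +√(1/21) = +0.218218

+0.218218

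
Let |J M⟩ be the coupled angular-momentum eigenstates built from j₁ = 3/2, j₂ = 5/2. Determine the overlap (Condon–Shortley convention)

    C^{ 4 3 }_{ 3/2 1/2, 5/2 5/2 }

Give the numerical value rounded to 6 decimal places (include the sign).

√[9·0!3!5!/9! · 2!1!5!0!7!1!] = √(21600)
  +(−1)^0/∏(0,0,1,5,2,0)! = 1/240  (running 1/240)
⟨..|..⟩ = √(21600)·(1/240) = +0.612372

+0.612372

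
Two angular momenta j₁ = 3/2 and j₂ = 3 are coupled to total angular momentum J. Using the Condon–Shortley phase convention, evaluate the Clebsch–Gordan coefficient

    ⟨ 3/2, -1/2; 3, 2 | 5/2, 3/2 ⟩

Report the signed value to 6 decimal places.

j₁+j₂−J=2  J+j₁−j₂=1  J−j₁+j₂=4  j₁+j₂+J+1=8
(j₁±m₁, j₂±m₂, J±M) = (1,2,5,1,4,1)
P² = 288/7
sum k=1..2:
  [1] −1/24 = -1/24
  [2] +1/12 = 1/12
S = 1/24
C² = P²·S² = 1/14 ; C = +0.267261

+0.267261  (= +√(1/14))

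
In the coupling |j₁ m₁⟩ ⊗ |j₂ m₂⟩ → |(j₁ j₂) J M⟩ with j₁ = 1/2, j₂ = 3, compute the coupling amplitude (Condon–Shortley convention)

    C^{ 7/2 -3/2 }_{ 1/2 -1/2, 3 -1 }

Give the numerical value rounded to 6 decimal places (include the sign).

j₁+j₂−J=0  J+j₁−j₂=1  J−j₁+j₂=6  j₁+j₂+J+1=8
(j₁±m₁, j₂±m₂, J±M) = (0,1,2,4,2,5)
P² = 11520/7
sum k=0..0:
  [0] +1/48 = 1/48
S = 1/48
C² = P²·S² = 5/7 ; C = +0.845154

+0.845154  (= +√(5/7))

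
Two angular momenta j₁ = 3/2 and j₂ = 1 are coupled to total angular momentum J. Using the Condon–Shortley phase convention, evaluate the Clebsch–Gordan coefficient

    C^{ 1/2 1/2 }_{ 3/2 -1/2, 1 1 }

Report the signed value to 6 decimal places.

+√(1/6) = +0.408248

triangle: 2!·1!·0!/4! = 2/24
(j±m)!: 1!·2!·2!·0!·1!·0! = 4
prefactor² = (2J+1)·Δ·N² = 2/3
  k=2: +1/(2!·0!·0!·0!·1!·0!) = 1/2
Σ = 1/2  ⇒  CG² = 2/3·1/2² = 1/6
CG = +√(1/6) = +0.408248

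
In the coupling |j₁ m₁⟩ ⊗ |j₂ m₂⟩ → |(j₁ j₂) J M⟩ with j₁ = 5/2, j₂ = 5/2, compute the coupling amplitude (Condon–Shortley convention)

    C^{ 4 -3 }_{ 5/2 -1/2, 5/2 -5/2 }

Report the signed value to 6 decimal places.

+√(1/2) ≈ +0.707107

triangle: 1!·4!·4!/10! = 576/3628800
(j±m)!: 2!·3!·0!·5!·1!·7! = 7257600
prefactor² = (2J+1)·Δ·N² = 10368
  k=0: +1/(0!·1!·3!·0!·1!·4!) = 1/144
Σ = 1/144  ⇒  CG² = 10368·1/144² = 1/2
CG = +√(1/2) = +0.707107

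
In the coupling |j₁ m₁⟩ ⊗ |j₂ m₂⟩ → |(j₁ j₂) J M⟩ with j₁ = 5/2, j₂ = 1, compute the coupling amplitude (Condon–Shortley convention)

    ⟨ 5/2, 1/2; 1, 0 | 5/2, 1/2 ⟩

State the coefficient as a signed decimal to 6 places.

triangle: 1!×4!×1!/7! = 24/5040
(j±m)!: 3!×2!×1!×1!×3!×2! = 144
prefactor² = (2J+1)×Δ×N² = 144/35
  k=0: +1/(0!×1!×2!×1!×2!×0!) = 1/4
  k=1: −1/(1!×0!×1!×0!×3!×1!) = -1/6
Σ = 1/12  ⇒  CG² = 144/35×1/12² = 1/35
CG = +√(1/35) = +0.169031

+0.169031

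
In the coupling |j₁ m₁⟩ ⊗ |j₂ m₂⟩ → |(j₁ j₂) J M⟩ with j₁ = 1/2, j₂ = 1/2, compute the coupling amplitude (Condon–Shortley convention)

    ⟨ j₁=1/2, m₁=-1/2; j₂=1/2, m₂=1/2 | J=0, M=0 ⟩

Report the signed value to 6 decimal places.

√[1·1!0!0!/2! · 0!1!1!0!0!0!] = √(1/2)
  +(−1)^1/∏(1,0,0,0,0,0)! = -1  (running -1)
⟨..|..⟩ = √(1/2)·(-1) = -0.707107

−√(1/2) = -0.707107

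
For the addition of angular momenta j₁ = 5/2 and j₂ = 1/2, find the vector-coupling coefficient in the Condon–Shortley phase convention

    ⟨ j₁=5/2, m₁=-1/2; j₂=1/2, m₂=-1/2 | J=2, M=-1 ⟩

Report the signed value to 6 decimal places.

j₁+j₂−J=1  J+j₁−j₂=4  J−j₁+j₂=0  j₁+j₂+J+1=6
(j₁±m₁, j₂±m₂, J±M) = (2,3,0,1,1,3)
P² = 12
sum k=0..0:
  [0] +1/6 = 1/6
S = 1/6
C² = P²·S² = 1/3 ; C = +0.577350

+√(1/3) ≈ +0.577350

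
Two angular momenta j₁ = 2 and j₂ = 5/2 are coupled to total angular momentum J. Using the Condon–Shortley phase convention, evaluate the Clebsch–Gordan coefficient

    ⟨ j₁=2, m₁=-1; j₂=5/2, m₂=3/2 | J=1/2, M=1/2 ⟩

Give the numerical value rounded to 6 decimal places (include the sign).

−√(4/15) ≈ -0.516398

triangle: 4!×0!×1!/6! = 24/720
(j±m)!: 1!×3!×4!×1!×1!×0! = 144
prefactor² = (2J+1)×Δ×N² = 48/5
  k=3: −1/(3!×1!×0!×1!×0!×0!) = -1/6
Σ = -1/6  ⇒  CG² = 48/5×(-1/6)² = 4/15
CG = −√(4/15) = -0.516398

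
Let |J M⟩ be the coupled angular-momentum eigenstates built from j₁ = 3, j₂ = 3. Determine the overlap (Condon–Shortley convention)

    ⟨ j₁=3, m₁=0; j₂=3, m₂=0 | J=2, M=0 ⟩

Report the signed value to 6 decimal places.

+0.436436  (= +√(4/21))

√[5·4!2!2!/9! · 3!3!3!3!2!2!] = √(48/7)
  +(−1)^1/∏(1,3,2,2,0,0)! = -1/24  (running -1/24)
  +(−1)^2/∏(2,2,1,1,1,1)! = 1/4  (running 5/24)
  +(−1)^3/∏(3,1,0,0,2,2)! = -1/24  (running 1/6)
⟨..|..⟩ = √(48/7)·(1/6) = +0.436436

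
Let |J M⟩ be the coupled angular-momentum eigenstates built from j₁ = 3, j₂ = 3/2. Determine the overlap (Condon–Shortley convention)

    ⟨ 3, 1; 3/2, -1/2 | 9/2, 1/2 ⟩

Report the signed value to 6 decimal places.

+0.597614

√[10·0!6!3!/10! · 4!2!1!2!5!4!] = √(23040/7)
  +(−1)^0/∏(0,0,2,1,4,2)! = 1/96  (running 1/96)
⟨..|..⟩ = √(23040/7)·(1/96) = +0.597614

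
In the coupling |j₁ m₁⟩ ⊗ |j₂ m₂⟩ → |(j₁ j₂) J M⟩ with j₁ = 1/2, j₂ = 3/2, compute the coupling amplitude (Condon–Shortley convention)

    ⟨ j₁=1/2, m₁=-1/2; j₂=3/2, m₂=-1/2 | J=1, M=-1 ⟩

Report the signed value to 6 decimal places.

j₁+j₂−J=1  J+j₁−j₂=0  J−j₁+j₂=2  j₁+j₂+J+1=4
(j₁±m₁, j₂±m₂, J±M) = (0,1,1,2,0,2)
P² = 1
sum k=1..1:
  [1] −1/2 = -1/2
S = -1/2
C² = P²·S² = 1/4 ; C = -0.500000

-0.500000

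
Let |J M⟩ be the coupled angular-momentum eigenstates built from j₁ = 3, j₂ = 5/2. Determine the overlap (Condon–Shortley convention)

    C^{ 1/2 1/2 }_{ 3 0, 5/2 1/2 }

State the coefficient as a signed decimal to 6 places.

√[2·5!1!0!/7! · 3!3!3!2!1!0!] = √(144/7)
  +(−1)^3/∏(3,2,0,0,1,0)! = -1/12  (running -1/12)
⟨..|..⟩ = √(144/7)·(-1/12) = -0.377964

−√(1/7) ≈ -0.377964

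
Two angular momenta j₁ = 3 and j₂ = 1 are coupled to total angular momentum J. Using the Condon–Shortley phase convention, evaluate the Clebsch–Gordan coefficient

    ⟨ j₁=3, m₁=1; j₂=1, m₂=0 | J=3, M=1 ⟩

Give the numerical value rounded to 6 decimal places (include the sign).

j₁+j₂−J=1  J+j₁−j₂=5  J−j₁+j₂=1  j₁+j₂+J+1=8
(j₁±m₁, j₂±m₂, J±M) = (4,2,1,1,4,2)
P² = 48
sum k=0..1:
  [0] +1/12 = 1/12
  [1] −1/24 = -1/24
S = 1/24
C² = P²·S² = 1/12 ; C = +0.288675

+0.288675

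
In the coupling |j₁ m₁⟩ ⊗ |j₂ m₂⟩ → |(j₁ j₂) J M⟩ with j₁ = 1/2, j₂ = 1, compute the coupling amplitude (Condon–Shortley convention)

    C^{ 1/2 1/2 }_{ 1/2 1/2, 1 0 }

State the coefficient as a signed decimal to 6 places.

+0.577350  (= +√(1/3))

√[2·1!0!1!/3! · 1!0!1!1!1!0!] = √(1/3)
  +(−1)^0/∏(0,1,0,1,0,0)! = 1  (running 1)
⟨..|..⟩ = √(1/3)·(1) = +0.577350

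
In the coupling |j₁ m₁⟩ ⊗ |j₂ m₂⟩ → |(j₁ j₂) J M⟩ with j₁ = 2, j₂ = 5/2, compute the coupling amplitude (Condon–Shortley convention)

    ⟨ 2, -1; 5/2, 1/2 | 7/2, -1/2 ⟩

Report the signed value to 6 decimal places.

triangle: 1!*3!*4!/9! = 144/362880
(j±m)!: 1!*3!*3!*2!*3!*4! = 10368
prefactor² = (2J+1)*Δ*N² = 1152/35
  k=0: +1/(0!*1!*3!*3!*0!*1!) = 1/36
  k=1: −1/(1!*0!*2!*2!*1!*2!) = -1/8
Σ = -7/72  ⇒  CG² = 1152/35*(-7/72)² = 14/45
CG = −√(14/45) = -0.557773

-0.557773  (= −√(14/45))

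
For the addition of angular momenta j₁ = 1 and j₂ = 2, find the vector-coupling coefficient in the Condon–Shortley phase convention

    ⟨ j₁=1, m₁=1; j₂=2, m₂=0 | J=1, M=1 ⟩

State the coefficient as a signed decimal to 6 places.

+0.316228

triangle: 2!*0!*2!/5! = 4/120
(j±m)!: 2!*0!*2!*2!*2!*0! = 16
prefactor² = (2J+1)*Δ*N² = 8/5
  k=0: +1/(0!*2!*0!*2!*0!*0!) = 1/4
Σ = 1/4  ⇒  CG² = 8/5*1/4² = 1/10
CG = +√(1/10) = +0.316228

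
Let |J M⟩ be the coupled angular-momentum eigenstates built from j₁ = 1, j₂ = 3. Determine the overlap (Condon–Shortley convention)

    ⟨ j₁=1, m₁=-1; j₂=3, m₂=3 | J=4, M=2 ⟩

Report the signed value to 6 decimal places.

j₁+j₂−J=0  J+j₁−j₂=2  J−j₁+j₂=6  j₁+j₂+J+1=9
(j₁±m₁, j₂±m₂, J±M) = (0,2,6,0,6,2)
P² = 518400/7
sum k=0..0:
  [0] +1/1440 = 1/1440
S = 1/1440
C² = P²·S² = 1/28 ; C = +0.188982

+0.188982  (= +√(1/28))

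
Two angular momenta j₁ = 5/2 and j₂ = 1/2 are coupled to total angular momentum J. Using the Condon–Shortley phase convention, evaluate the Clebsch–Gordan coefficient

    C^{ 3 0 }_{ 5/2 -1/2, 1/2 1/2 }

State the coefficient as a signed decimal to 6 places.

j₁+j₂−J=0  J+j₁−j₂=5  J−j₁+j₂=1  j₁+j₂+J+1=7
(j₁±m₁, j₂±m₂, J±M) = (2,3,1,0,3,3)
P² = 72
sum k=0..0:
  [0] +1/12 = 1/12
S = 1/12
C² = P²·S² = 1/2 ; C = +0.707107

+0.707107  (= +√(1/2))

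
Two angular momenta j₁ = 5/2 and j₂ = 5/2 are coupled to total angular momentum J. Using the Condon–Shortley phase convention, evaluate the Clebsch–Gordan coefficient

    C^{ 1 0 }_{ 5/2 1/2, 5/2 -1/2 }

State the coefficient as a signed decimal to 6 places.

+√(1/70) = +0.119523

√[3·4!1!1!/7! · 3!2!2!3!1!1!] = √(72/35)
  +(−1)^1/∏(1,3,1,1,0,0)! = -1/6  (running -1/6)
  +(−1)^2/∏(2,2,0,0,1,1)! = 1/4  (running 1/12)
⟨..|..⟩ = √(72/35)·(1/12) = +0.119523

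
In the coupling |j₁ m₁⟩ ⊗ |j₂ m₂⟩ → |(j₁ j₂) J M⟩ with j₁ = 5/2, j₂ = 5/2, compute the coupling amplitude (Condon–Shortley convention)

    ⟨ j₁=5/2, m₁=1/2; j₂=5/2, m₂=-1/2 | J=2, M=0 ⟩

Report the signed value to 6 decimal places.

−√(4/21) = -0.436436

triangle: 3!×2!×2!/8! = 24/40320
(j±m)!: 3!×2!×2!×3!×2!×2! = 576
prefactor² = (2J+1)×Δ×N² = 12/7
  k=0: +1/(0!×3!×2!×2!×0!×0!) = 1/24
  k=1: −1/(1!×2!×1!×1!×1!×1!) = -1/2
  k=2: +1/(2!×1!×0!×0!×2!×2!) = 1/8
Σ = -1/3  ⇒  CG² = 12/7×(-1/3)² = 4/21
CG = −√(4/21) = -0.436436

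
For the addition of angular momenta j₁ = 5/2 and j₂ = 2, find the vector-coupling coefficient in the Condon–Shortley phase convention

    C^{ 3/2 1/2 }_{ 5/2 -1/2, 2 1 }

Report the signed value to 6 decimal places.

√[4·3!2!1!/7! · 2!3!3!1!2!1!] = √(48/35)
  +(−1)^2/∏(2,1,1,1,1,0)! = 1/2  (running 1/2)
  +(−1)^3/∏(3,0,0,0,2,1)! = -1/12  (running 5/12)
⟨..|..⟩ = √(48/35)·(5/12) = +0.487950

+√(5/21) = +0.487950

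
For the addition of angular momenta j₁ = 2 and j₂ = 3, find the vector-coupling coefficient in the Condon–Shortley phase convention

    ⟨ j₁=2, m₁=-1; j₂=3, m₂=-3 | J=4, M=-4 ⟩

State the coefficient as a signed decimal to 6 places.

√[9·1!3!5!/10! · 1!3!0!6!0!8!] = √(311040)
  +(−1)^0/∏(0,1,3,0,0,5)! = 1/720  (running 1/720)
⟨..|..⟩ = √(311040)·(1/720) = +0.774597

+0.774597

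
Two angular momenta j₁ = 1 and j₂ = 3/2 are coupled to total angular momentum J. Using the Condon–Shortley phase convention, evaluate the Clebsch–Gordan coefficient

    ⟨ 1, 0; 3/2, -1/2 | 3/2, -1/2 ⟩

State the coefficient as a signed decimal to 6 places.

+√(1/15) ≈ +0.258199

√[4·1!1!2!/5! · 1!1!1!2!1!2!] = √(4/15)
  +(−1)^0/∏(0,1,1,1,0,1)! = 1  (running 1)
  +(−1)^1/∏(1,0,0,0,1,2)! = -1/2  (running 1/2)
⟨..|..⟩ = √(4/15)·(1/2) = +0.258199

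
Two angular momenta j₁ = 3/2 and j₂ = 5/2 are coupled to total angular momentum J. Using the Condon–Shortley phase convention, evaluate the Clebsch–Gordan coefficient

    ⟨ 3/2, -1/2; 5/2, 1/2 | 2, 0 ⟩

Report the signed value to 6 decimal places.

√[5·2!1!3!/7! · 1!2!3!2!2!2!] = √(8/7)
  +(−1)^1/∏(1,1,1,2,0,1)! = -1/2  (running -1/2)
  +(−1)^2/∏(2,0,0,1,1,2)! = 1/4  (running -1/4)
⟨..|..⟩ = √(8/7)·(-1/4) = -0.267261

−√(1/14) = -0.267261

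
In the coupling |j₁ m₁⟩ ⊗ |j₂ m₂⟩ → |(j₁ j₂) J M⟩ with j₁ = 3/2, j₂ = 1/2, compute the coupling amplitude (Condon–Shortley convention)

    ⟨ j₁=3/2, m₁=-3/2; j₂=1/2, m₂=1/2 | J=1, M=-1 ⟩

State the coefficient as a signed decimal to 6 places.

-0.866025

√[3·1!2!0!/4! · 0!3!1!0!0!2!] = √(3)
  +(−1)^1/∏(1,0,2,0,0,0)! = -1/2  (running -1/2)
⟨..|..⟩ = √(3)·(-1/2) = -0.866025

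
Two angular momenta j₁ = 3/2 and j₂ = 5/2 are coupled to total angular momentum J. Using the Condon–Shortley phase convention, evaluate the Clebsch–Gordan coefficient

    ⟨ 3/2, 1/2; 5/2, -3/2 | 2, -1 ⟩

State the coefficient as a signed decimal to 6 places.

+√(1/42) = +0.154303

√[5·2!1!3!/7! · 2!1!1!4!1!3!] = √(24/7)
  +(−1)^0/∏(0,2,1,1,0,2)! = 1/4  (running 1/4)
  +(−1)^1/∏(1,1,0,0,1,3)! = -1/6  (running 1/12)
⟨..|..⟩ = √(24/7)·(1/12) = +0.154303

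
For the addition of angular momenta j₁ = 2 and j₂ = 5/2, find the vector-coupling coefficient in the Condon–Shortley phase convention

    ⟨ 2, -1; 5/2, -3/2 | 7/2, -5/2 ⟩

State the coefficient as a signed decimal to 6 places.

j₁+j₂−J=1  J+j₁−j₂=3  J−j₁+j₂=4  j₁+j₂+J+1=9
(j₁±m₁, j₂±m₂, J±M) = (1,3,1,4,1,6)
P² = 2304/7
sum k=0..1:
  [0] +1/36 = 1/36
  [1] −1/48 = -1/48
S = 1/144
C² = P²·S² = 1/63 ; C = +0.125988

+√(1/63) ≈ +0.125988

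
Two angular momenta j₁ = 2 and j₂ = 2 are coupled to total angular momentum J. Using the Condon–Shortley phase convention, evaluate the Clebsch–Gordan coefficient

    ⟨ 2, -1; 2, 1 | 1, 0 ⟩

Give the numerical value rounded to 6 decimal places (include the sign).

+√(1/10) ≈ +0.316228

j₁+j₂−J=3  J+j₁−j₂=1  J−j₁+j₂=1  j₁+j₂+J+1=6
(j₁±m₁, j₂±m₂, J±M) = (1,3,3,1,1,1)
P² = 9/10
sum k=2..3:
  [2] +1/2 = 1/2
  [3] −1/6 = -1/6
S = 1/3
C² = P²·S² = 1/10 ; C = +0.316228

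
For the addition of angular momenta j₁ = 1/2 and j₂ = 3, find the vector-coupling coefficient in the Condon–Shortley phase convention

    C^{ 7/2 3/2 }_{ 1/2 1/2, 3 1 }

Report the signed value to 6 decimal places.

√[8·0!1!6!/8! · 1!0!4!2!5!2!] = √(11520/7)
  +(−1)^0/∏(0,0,0,4,1,2)! = 1/48  (running 1/48)
⟨..|..⟩ = √(11520/7)·(1/48) = +0.845154

+√(5/7) = +0.845154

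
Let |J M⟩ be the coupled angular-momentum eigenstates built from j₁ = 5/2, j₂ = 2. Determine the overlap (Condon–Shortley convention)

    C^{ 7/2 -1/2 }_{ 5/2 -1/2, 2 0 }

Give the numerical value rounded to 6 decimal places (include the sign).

j₁+j₂−J=1  J+j₁−j₂=4  J−j₁+j₂=3  j₁+j₂+J+1=9
(j₁±m₁, j₂±m₂, J±M) = (2,3,2,2,3,4)
P² = 768/35
sum k=0..1:
  [0] +1/12 = 1/12
  [1] −1/8 = -1/8
S = -1/24
C² = P²·S² = 4/105 ; C = -0.195180

−√(4/105) ≈ -0.195180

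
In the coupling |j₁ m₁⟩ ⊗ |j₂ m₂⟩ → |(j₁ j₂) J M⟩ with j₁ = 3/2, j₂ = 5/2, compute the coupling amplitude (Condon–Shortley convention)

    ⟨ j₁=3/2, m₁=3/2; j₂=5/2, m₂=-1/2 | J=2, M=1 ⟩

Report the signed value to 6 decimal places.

j₁+j₂−J=2  J+j₁−j₂=1  J−j₁+j₂=3  j₁+j₂+J+1=7
(j₁±m₁, j₂±m₂, J±M) = (3,0,2,3,3,1)
P² = 36/7
sum k=0..0:
  [0] +1/4 = 1/4
S = 1/4
C² = P²·S² = 9/28 ; C = +0.566947

+0.566947  (= +√(9/28))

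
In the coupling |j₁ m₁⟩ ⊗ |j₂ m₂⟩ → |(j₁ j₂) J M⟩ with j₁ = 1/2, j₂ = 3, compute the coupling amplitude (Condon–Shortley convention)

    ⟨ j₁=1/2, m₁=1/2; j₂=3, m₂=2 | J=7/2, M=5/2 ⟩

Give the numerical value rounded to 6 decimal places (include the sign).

√[8·0!1!6!/8! · 1!0!5!1!6!1!] = √(86400/7)
  +(−1)^0/∏(0,0,0,5,1,1)! = 1/120  (running 1/120)
⟨..|..⟩ = √(86400/7)·(1/120) = +0.925820

+0.925820  (= +√(6/7))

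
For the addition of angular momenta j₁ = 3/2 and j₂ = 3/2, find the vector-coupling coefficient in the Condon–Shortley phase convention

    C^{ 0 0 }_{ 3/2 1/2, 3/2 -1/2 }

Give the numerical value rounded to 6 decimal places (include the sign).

√[1·3!0!0!/4! · 2!1!1!2!0!0!] = √(1)
  +(−1)^1/∏(1,2,0,0,0,0)! = -1/2  (running -1/2)
⟨..|..⟩ = √(1)·(-1/2) = -0.500000

-0.500000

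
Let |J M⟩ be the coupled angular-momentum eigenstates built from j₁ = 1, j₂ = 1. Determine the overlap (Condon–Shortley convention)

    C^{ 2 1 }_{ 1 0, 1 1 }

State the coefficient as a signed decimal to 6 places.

+√(1/2) = +0.707107

triangle: 0!*2!*2!/5! = 4/120
(j±m)!: 1!*1!*2!*0!*3!*1! = 12
prefactor² = (2J+1)*Δ*N² = 2
  k=0: +1/(0!*0!*1!*2!*1!*0!) = 1/2
Σ = 1/2  ⇒  CG² = 2*1/2² = 1/2
CG = +√(1/2) = +0.707107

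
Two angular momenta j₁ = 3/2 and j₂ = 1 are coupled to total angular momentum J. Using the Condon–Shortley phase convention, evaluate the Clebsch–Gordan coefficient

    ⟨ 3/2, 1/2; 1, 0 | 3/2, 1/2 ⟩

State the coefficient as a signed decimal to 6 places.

+√(1/15) ≈ +0.258199

√[4·1!2!1!/5! · 2!1!1!1!2!1!] = √(4/15)
  +(−1)^0/∏(0,1,1,1,1,0)! = 1  (running 1)
  +(−1)^1/∏(1,0,0,0,2,1)! = -1/2  (running 1/2)
⟨..|..⟩ = √(4/15)·(1/2) = +0.258199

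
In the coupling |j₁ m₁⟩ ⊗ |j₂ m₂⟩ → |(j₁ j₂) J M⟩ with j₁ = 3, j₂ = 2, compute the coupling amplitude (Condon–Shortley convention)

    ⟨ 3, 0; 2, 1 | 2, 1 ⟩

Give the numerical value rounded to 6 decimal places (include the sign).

j₁+j₂−J=3  J+j₁−j₂=3  J−j₁+j₂=1  j₁+j₂+J+1=8
(j₁±m₁, j₂±m₂, J±M) = (3,3,3,1,3,1)
P² = 81/14
sum k=2..3:
  [2] +1/4 = 1/4
  [3] −1/36 = -1/36
S = 2/9
C² = P²·S² = 2/7 ; C = +0.534522

+√(2/7) = +0.534522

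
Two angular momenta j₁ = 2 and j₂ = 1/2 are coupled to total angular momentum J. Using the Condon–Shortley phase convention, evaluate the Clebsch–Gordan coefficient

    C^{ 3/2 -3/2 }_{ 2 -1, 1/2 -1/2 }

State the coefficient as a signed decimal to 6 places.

+0.447214  (= +√(1/5))

√[4·1!3!0!/5! · 1!3!0!1!0!3!] = √(36/5)
  +(−1)^0/∏(0,1,3,0,0,0)! = 1/6  (running 1/6)
⟨..|..⟩ = √(36/5)·(1/6) = +0.447214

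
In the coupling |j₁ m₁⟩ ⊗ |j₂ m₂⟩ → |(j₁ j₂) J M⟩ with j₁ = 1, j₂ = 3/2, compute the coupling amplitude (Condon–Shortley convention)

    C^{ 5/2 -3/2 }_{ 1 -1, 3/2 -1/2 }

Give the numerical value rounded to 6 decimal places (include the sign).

+0.774597  (= +√(3/5))

√[6·0!2!3!/6! · 0!2!1!2!1!4!] = √(48/5)
  +(−1)^0/∏(0,0,2,1,0,2)! = 1/4  (running 1/4)
⟨..|..⟩ = √(48/5)·(1/4) = +0.774597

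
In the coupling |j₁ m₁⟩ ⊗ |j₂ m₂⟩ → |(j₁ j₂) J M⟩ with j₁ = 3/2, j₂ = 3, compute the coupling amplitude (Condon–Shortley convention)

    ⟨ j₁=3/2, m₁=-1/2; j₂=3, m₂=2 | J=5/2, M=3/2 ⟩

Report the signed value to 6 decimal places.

+√(1/14) ≈ +0.267261

triangle: 2!·1!·4!/8! = 48/40320
(j±m)!: 1!·2!·5!·1!·4!·1! = 5760
prefactor² = (2J+1)·Δ·N² = 288/7
  k=1: −1/(1!·1!·1!·4!·0!·0!) = -1/24
  k=2: +1/(2!·0!·0!·3!·1!·1!) = 1/12
Σ = 1/24  ⇒  CG² = 288/7·1/24² = 1/14
CG = +√(1/14) = +0.267261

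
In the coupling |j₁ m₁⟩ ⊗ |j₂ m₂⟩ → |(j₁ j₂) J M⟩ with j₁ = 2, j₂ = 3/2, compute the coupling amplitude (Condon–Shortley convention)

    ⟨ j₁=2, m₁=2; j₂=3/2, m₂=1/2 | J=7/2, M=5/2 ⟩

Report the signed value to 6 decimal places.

triangle: 0!·4!·3!/8! = 144/40320
(j±m)!: 4!·0!·2!·1!·6!·1! = 34560
prefactor² = (2J+1)·Δ·N² = 6912/7
  k=0: +1/(0!·0!·0!·2!·4!·1!) = 1/48
Σ = 1/48  ⇒  CG² = 6912/7·1/48² = 3/7
CG = +√(3/7) = +0.654654

+0.654654  (= +√(3/7))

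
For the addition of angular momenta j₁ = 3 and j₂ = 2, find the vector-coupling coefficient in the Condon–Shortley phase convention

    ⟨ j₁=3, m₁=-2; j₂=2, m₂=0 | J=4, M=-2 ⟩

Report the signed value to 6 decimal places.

−√(12/35) = -0.585540

√[9·1!5!3!/10! · 1!5!2!2!2!6!] = √(8640/7)
  +(−1)^0/∏(0,1,5,2,0,1)! = 1/240  (running 1/240)
  +(−1)^1/∏(1,0,4,1,1,2)! = -1/48  (running -1/60)
⟨..|..⟩ = √(8640/7)·(-1/60) = -0.585540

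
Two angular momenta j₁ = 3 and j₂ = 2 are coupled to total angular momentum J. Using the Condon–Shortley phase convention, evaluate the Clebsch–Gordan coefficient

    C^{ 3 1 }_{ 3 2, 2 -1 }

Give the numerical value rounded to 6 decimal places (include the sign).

+0.500000  (= +√(1/4))

j₁+j₂−J=2  J+j₁−j₂=4  J−j₁+j₂=2  j₁+j₂+J+1=9
(j₁±m₁, j₂±m₂, J±M) = (5,1,1,3,4,2)
P² = 64
sum k=0..1:
  [0] +1/12 = 1/12
  [1] −1/48 = -1/48
S = 1/16
C² = P²·S² = 1/4 ; C = +0.500000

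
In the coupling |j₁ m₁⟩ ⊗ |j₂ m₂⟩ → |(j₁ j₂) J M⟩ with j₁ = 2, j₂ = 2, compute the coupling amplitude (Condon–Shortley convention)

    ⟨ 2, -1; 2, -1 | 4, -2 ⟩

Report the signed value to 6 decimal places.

j₁+j₂−J=0  J+j₁−j₂=4  J−j₁+j₂=4  j₁+j₂+J+1=9
(j₁±m₁, j₂±m₂, J±M) = (1,3,1,3,2,6)
P² = 5184/7
sum k=0..0:
  [0] +1/36 = 1/36
S = 1/36
C² = P²·S² = 4/7 ; C = +0.755929

+√(4/7) ≈ +0.755929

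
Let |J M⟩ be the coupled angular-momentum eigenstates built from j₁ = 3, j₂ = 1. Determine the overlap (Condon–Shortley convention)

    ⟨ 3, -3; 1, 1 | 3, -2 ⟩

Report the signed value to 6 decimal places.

−√(1/4) ≈ -0.500000

j₁+j₂−J=1  J+j₁−j₂=5  J−j₁+j₂=1  j₁+j₂+J+1=8
(j₁±m₁, j₂±m₂, J±M) = (0,6,2,0,1,5)
P² = 3600
sum k=1..1:
  [1] −1/120 = -1/120
S = -1/120
C² = P²·S² = 1/4 ; C = -0.500000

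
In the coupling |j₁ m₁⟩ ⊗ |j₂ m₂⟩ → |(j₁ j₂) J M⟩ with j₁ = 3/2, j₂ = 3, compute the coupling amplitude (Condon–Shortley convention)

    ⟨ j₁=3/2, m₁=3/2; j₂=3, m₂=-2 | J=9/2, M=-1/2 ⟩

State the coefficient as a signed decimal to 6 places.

triangle: 0!×3!×6!/10! = 4320/3628800
(j±m)!: 3!×0!×1!×5!×4!×5! = 2073600
prefactor² = (2J+1)×Δ×N² = 172800/7
  k=0: +1/(0!×0!×0!×1!×3!×5!) = 1/720
Σ = 1/720  ⇒  CG² = 172800/7×1/720² = 1/21
CG = +√(1/21) = +0.218218

+√(1/21) = +0.218218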